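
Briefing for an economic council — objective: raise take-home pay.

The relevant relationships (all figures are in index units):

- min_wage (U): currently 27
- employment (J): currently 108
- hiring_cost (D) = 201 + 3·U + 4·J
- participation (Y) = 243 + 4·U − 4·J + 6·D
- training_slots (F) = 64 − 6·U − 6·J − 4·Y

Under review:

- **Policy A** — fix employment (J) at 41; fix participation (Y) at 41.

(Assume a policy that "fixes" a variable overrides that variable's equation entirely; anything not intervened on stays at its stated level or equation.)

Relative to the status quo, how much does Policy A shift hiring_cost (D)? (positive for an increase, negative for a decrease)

Baseline:
  U = 27
  J = 108
  D = 201 + 3·27 + 4·108 = 714
Policy A (J := 41, Y := 41):
  U = 27
  J = 41
  D = 201 + 3·27 + 4·41 = 446
Change in D: 446 − 714 = -268

-268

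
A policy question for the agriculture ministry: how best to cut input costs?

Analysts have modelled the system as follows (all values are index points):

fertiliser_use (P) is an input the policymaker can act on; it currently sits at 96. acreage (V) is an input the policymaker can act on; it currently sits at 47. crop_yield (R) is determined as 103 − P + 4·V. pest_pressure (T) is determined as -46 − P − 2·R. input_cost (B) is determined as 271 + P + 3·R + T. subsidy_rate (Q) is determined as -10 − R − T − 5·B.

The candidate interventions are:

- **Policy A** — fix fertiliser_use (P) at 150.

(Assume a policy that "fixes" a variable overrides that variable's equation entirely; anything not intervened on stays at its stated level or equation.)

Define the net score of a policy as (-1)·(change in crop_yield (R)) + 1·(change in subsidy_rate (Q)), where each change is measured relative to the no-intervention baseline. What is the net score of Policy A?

324

Baseline:
  P = 96
  V = 47
  R = 103 − 96 + 4·47 = 195
  T = -46 − 96 − 2·195 = -532
  B = 271 + 96 + 3·195 + (-532) = 420
  Q = -10 − 195 − (-532) − 5·420 = -1773
Policy A (P := 150):
  P = 150
  V = 47
  R = 103 − 150 + 4·47 = 141
  T = -46 − 150 − 2·141 = -478
  B = 271 + 150 + 3·141 + (-478) = 366
  Q = -10 − 141 − (-478) − 5·366 = -1503
ΔR = 141 − 195 = -54; ΔQ = -1503 − (-1773) = 270
Score = (-1)·(-54) + 1·270 = 324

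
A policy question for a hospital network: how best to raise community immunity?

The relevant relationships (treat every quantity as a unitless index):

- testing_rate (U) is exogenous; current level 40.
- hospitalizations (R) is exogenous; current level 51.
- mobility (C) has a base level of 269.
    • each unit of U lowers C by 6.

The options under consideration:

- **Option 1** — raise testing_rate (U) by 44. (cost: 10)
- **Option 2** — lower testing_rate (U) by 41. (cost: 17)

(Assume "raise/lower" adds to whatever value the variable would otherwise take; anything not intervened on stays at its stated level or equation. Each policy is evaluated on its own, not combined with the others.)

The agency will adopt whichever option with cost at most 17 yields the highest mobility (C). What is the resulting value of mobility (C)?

275

Option 1 (U + 44):
  U = 40 + 44 = 84
  C = 269 − 6·84 = -235
Option 2 (U − 41):
  U = 40 − 41 = -1
  C = 269 − 6·(-1) = 275
Comparing — Option 1: C=-235, Option 2: C=275. Highest is 275 (Option 2).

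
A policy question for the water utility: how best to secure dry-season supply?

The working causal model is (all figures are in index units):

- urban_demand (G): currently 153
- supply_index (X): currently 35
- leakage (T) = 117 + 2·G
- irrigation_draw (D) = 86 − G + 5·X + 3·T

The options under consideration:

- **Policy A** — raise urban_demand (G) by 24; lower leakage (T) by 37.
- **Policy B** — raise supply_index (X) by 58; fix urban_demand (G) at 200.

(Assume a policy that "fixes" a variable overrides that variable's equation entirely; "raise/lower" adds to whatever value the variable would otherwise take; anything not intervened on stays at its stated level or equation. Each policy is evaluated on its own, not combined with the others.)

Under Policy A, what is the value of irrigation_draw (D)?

Policy A (G + 24, T − 37):
  G = 153 + 24 = 177
  X = 35
  T = 117 + 2·177 (−37 from intervention) = 434
  D = 86 − 177 + 5·35 + 3·434 = 1386

1386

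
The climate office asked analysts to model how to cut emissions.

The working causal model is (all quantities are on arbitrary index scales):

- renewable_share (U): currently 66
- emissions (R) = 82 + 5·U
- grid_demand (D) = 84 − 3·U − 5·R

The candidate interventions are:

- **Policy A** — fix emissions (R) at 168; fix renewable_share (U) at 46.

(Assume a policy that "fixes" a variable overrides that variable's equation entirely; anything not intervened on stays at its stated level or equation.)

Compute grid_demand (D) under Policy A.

Policy A (R := 168, U := 46):
  U = 46
  R = 168
  D = 84 − 3·46 − 5·168 = -894

-894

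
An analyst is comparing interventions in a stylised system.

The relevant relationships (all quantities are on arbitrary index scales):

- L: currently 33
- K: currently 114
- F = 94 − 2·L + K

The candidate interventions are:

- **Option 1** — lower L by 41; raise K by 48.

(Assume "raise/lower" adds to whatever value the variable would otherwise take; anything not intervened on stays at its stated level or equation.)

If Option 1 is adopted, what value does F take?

272

Option 1 (L − 41, K + 48):
  L = 33 − 41 = -8
  K = 114 + 48 = 162
  F = 94 − 2·(-8) + 162 = 272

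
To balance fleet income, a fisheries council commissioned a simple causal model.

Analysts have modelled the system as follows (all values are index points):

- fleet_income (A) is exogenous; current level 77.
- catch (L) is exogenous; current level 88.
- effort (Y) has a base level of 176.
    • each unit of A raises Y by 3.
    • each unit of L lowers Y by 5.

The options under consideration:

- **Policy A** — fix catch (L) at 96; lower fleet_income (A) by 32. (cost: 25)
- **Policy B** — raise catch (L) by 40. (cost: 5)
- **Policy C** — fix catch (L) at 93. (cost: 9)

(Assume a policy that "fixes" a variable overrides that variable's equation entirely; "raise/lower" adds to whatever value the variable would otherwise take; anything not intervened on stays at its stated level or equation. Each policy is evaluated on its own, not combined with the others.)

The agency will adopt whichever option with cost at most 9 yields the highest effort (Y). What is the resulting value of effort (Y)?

Policy B (L + 40):
  A = 77
  L = 88 + 40 = 128
  Y = 176 + 3·77 − 5·128 = -233
Policy C (L := 93):
  A = 77
  L = 93
  Y = 176 + 3·77 − 5·93 = -58
Comparing — Policy B: Y=-233, Policy C: Y=-58. Highest is -58 (Policy C).

-58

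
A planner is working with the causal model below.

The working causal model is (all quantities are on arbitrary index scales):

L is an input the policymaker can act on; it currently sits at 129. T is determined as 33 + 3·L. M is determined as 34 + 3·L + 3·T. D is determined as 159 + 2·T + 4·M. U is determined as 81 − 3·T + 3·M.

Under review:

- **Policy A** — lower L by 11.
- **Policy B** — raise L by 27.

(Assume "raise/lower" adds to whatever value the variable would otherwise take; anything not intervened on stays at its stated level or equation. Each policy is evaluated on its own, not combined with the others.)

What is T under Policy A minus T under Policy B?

-114

Policy A (L − 11):
  L = 129 − 11 = 118
  T = 33 + 3·118 = 387
Policy B (L + 27):
  L = 129 + 27 = 156
  T = 33 + 3·156 = 501
T: 387 − 501 = -114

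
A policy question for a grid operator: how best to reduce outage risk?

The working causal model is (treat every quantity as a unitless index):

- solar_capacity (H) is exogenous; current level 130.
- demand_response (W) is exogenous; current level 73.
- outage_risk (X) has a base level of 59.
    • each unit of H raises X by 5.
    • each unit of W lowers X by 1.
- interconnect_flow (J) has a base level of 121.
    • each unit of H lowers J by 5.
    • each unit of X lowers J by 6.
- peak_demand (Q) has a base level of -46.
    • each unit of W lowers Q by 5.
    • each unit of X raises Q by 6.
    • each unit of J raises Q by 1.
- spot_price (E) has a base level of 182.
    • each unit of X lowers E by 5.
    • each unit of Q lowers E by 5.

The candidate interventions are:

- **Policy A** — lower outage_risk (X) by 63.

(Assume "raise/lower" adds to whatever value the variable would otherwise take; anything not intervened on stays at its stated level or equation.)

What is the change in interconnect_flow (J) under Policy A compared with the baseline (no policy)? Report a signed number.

378

Baseline:
  H = 130
  W = 73
  X = 59 + 5·130 − 73 = 636
  J = 121 − 5·130 − 6·636 = -4345
Policy A (X − 63):
  H = 130
  W = 73
  X = 59 + 5·130 − 73 (−63 from intervention) = 573
  J = 121 − 5·130 − 6·573 = -3967
Change in J: -3967 − (-4345) = 378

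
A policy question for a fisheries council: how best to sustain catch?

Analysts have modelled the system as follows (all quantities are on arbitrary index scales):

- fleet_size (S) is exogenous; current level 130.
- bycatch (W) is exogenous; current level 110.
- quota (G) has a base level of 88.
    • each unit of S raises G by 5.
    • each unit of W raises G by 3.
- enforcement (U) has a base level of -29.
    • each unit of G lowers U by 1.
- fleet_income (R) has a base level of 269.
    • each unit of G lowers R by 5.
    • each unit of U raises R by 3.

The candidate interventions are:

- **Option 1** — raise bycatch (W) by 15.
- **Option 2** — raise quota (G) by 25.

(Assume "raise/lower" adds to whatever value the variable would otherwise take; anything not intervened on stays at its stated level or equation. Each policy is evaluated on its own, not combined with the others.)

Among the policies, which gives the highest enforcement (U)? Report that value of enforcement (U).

-1122

Option 1 (W + 15):
  S = 130
  W = 110 + 15 = 125
  G = 88 + 5·130 + 3·125 = 1113
  U = -29 − 1113 = -1142
Option 2 (G + 25):
  S = 130
  W = 110
  G = 88 + 5·130 + 3·110 (+25 from intervention) = 1093
  U = -29 − 1093 = -1122
Comparing — Option 1: U=-1142, Option 2: U=-1122. Highest is -1122 (Option 2).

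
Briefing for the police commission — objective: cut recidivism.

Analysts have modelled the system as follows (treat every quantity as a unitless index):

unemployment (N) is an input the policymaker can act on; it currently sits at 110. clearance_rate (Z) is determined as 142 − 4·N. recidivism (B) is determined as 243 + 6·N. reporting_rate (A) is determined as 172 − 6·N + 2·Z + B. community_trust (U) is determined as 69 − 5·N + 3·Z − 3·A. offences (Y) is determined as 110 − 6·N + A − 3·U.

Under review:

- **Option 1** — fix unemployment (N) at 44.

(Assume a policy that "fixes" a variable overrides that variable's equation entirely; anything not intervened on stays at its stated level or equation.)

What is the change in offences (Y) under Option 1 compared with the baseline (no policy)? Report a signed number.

2310

Baseline:
  N = 110
  Z = 142 − 4·110 = -298
  B = 243 + 6·110 = 903
  A = 172 − 6·110 + 2·(-298) + 903 = -181
  U = 69 − 5·110 + 3·(-298) − 3·(-181) = -832
  Y = 110 − 6·110 + (-181) − 3·(-832) = 1765
Option 1 (N := 44):
  N = 44
  Z = 142 − 4·44 = -34
  B = 243 + 6·44 = 507
  A = 172 − 6·44 + 2·(-34) + 507 = 347
  U = 69 − 5·44 + 3·(-34) − 3·347 = -1294
  Y = 110 − 6·44 + 347 − 3·(-1294) = 4075
Change in Y: 4075 − 1765 = 2310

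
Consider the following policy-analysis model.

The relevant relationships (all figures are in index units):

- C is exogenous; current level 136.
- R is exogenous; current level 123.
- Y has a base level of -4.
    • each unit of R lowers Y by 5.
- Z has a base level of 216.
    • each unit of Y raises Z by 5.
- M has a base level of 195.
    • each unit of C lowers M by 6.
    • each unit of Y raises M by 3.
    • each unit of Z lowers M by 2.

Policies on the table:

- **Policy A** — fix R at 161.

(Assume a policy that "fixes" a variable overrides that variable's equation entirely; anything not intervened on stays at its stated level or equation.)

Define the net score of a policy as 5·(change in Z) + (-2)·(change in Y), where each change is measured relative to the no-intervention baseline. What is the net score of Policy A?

Baseline:
  R = 123
  Y = -4 − 5·123 = -619
  Z = 216 + 5·(-619) = -2879
Policy A (R := 161):
  R = 161
  Y = -4 − 5·161 = -809
  Z = 216 + 5·(-809) = -3829
ΔZ = -3829 − (-2879) = -950; ΔY = -809 − (-619) = -190
Score = 5·(-950) + (-2)·(-190) = -4370

-4370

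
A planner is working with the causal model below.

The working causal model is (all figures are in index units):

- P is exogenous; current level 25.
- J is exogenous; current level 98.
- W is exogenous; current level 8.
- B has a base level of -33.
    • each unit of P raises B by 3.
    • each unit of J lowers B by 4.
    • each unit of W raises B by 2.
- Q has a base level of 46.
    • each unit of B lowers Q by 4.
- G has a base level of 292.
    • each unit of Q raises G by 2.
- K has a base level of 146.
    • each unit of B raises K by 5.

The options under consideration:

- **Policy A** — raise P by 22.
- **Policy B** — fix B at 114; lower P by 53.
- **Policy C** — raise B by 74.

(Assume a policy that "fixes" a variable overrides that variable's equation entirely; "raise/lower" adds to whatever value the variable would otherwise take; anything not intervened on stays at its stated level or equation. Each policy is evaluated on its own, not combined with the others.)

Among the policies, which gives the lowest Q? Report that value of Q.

-410

Policy A (P + 22):
  P = 25 + 22 = 47
  J = 98
  W = 8
  B = -33 + 3·47 − 4·98 + 2·8 = -268
  Q = 46 − 4·(-268) = 1118
Policy B (B := 114, P − 53):
  P = 25 − 53 = -28
  J = 98
  W = 8
  B = 114
  Q = 46 − 4·114 = -410
Policy C (B + 74):
  P = 25
  J = 98
  W = 8
  B = -33 + 3·25 − 4·98 + 2·8 (+74 from intervention) = -260
  Q = 46 − 4·(-260) = 1086
Comparing — Policy A: Q=1118, Policy B: Q=-410, Policy C: Q=1086. Lowest is -410 (Policy B).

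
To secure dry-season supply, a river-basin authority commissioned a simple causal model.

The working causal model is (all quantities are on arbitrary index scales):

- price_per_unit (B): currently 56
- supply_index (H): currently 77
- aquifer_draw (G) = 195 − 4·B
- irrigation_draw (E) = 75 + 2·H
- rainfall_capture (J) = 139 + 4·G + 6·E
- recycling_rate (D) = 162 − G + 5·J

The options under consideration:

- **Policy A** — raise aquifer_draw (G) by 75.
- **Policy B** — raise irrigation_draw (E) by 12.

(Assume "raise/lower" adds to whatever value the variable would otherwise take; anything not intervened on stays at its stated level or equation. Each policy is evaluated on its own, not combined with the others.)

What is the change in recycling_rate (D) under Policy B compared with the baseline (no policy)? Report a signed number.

360

Baseline:
  B = 56
  H = 77
  G = 195 − 4·56 = -29
  E = 75 + 2·77 = 229
  J = 139 + 4·(-29) + 6·229 = 1397
  D = 162 − (-29) + 5·1397 = 7176
Policy B (E + 12):
  B = 56
  H = 77
  G = 195 − 4·56 = -29
  E = 75 + 2·77 (+12 from intervention) = 241
  J = 139 + 4·(-29) + 6·241 = 1469
  D = 162 − (-29) + 5·1469 = 7536
Change in D: 7536 − 7176 = 360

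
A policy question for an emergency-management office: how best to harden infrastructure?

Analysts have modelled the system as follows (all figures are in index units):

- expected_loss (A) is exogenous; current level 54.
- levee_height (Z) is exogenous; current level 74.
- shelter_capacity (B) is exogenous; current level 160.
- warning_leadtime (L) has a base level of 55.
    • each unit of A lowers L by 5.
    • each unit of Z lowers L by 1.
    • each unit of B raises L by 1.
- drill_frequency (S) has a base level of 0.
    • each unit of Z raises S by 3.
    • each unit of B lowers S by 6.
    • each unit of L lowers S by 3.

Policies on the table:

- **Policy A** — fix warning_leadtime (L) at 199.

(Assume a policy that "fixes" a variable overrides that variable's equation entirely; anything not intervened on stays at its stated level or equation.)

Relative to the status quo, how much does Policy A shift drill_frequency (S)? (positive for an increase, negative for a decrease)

Baseline:
  A = 54
  Z = 74
  B = 160
  L = 55 − 5·54 − 74 + 160 = -129
  S = 0 + 3·74 − 6·160 − 3·(-129) = -351
Policy A (L := 199):
  A = 54
  Z = 74
  B = 160
  L = 199
  S = 0 + 3·74 − 6·160 − 3·199 = -1335
Change in S: -1335 − (-351) = -984

-984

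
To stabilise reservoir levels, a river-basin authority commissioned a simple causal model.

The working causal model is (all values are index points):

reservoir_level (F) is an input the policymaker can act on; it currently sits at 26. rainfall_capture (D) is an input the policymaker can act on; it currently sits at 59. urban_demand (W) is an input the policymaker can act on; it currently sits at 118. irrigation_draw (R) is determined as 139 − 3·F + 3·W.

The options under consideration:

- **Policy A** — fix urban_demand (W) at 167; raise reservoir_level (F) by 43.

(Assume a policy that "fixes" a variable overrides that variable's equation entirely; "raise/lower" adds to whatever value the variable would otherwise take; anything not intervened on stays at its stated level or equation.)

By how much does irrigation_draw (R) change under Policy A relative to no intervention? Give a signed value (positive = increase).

18

Baseline:
  F = 26
  W = 118
  R = 139 − 3·26 + 3·118 = 415
Policy A (W := 167, F + 43):
  F = 26 + 43 = 69
  W = 167
  R = 139 − 3·69 + 3·167 = 433
Change in R: 433 − 415 = 18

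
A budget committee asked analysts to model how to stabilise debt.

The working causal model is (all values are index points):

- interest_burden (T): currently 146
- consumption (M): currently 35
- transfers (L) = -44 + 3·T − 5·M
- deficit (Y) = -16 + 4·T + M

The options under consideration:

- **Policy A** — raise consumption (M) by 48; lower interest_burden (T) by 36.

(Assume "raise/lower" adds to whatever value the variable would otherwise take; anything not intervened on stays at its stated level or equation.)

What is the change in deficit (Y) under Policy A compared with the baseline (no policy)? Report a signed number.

-96

Baseline:
  T = 146
  M = 35
  Y = -16 + 4·146 + 35 = 603
Policy A (M + 48, T − 36):
  T = 146 − 36 = 110
  M = 35 + 48 = 83
  Y = -16 + 4·110 + 83 = 507
Change in Y: 507 − 603 = -96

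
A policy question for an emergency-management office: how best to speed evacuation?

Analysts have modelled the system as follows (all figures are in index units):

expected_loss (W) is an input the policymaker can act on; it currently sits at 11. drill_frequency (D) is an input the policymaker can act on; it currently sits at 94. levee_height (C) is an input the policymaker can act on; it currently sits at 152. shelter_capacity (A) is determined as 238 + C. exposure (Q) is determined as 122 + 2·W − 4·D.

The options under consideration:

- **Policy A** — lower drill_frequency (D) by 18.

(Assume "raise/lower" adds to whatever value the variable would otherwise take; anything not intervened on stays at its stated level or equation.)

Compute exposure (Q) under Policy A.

-160

Policy A (D − 18):
  W = 11
  D = 94 − 18 = 76
  Q = 122 + 2·11 − 4·76 = -160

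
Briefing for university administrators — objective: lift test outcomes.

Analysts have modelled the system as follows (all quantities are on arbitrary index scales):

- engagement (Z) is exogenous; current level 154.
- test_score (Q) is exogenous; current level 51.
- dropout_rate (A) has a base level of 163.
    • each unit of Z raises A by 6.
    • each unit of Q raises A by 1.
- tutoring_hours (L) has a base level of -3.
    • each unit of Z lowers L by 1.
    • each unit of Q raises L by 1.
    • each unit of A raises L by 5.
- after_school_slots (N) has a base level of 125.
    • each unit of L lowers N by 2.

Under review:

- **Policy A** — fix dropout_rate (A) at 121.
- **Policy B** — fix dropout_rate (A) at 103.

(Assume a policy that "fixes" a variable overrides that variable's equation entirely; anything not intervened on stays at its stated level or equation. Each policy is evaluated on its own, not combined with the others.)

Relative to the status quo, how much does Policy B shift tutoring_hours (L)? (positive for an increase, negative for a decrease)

Baseline:
  Z = 154
  Q = 51
  A = 163 + 6·154 + 51 = 1138
  L = -3 − 154 + 51 + 5·1138 = 5584
Policy B (A := 103):
  Z = 154
  Q = 51
  A = 103
  L = -3 − 154 + 51 + 5·103 = 409
Change in L: 409 − 5584 = -5175

-5175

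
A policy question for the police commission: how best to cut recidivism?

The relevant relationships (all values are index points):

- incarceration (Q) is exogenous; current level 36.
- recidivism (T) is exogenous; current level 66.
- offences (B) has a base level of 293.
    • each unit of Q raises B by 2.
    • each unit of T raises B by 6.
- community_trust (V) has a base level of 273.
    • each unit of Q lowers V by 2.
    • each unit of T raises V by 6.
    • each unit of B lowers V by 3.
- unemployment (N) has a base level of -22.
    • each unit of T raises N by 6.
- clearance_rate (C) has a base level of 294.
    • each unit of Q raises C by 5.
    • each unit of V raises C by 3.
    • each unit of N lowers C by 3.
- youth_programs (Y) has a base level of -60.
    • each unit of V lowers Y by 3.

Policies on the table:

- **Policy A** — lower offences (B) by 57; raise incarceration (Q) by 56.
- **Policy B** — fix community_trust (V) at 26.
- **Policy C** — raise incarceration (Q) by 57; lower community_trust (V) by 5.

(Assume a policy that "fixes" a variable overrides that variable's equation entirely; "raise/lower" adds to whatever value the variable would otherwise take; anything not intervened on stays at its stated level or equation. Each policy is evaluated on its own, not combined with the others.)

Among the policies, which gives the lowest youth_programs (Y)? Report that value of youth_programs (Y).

-138

Policy A (B − 57, Q + 56):
  Q = 36 + 56 = 92
  T = 66
  B = 293 + 2·92 + 6·66 (−57 from intervention) = 816
  V = 273 − 2·92 + 6·66 − 3·816 = -1963
  Y = -60 − 3·(-1963) = 5829
Policy B (V := 26):
  Q = 36
  T = 66
  B = 293 + 2·36 + 6·66 = 761
  V = 26
  Y = -60 − 3·26 = -138
Policy C (Q + 57, V − 5):
  Q = 36 + 57 = 93
  T = 66
  B = 293 + 2·93 + 6·66 = 875
  V = 273 − 2·93 + 6·66 − 3·875 (−5 from intervention) = -2147
  Y = -60 − 3·(-2147) = 6381
Comparing — Policy A: Y=5829, Policy B: Y=-138, Policy C: Y=6381. Lowest is -138 (Policy B).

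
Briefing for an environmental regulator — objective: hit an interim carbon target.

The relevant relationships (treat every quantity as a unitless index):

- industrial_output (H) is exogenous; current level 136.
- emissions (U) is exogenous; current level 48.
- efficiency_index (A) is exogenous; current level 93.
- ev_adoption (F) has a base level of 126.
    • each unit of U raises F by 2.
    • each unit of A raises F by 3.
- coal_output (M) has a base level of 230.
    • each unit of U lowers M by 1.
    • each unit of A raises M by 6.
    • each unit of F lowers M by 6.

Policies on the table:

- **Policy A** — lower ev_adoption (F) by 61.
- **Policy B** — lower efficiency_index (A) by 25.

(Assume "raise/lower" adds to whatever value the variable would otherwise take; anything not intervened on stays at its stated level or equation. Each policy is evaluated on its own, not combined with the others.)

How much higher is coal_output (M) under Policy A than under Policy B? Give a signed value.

66

Policy A (F − 61):
  U = 48
  A = 93
  F = 126 + 2·48 + 3·93 (−61 from intervention) = 440
  M = 230 − 48 + 6·93 − 6·440 = -1900
Policy B (A − 25):
  U = 48
  A = 93 − 25 = 68
  F = 126 + 2·48 + 3·68 = 426
  M = 230 − 48 + 6·68 − 6·426 = -1966
M: -1900 − (-1966) = 66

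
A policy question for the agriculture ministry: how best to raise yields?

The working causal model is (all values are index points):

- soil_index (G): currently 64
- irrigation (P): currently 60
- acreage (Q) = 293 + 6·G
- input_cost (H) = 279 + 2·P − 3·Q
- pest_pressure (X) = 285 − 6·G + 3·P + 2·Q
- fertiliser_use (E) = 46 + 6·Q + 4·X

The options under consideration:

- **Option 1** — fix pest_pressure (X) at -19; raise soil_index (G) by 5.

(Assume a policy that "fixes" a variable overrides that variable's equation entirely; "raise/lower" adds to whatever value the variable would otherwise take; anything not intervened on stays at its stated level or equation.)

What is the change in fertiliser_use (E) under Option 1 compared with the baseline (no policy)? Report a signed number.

Baseline:
  G = 64
  P = 60
  Q = 293 + 6·64 = 677
  X = 285 − 6·64 + 3·60 + 2·677 = 1435
  E = 46 + 6·677 + 4·1435 = 9848
Option 1 (X := -19, G + 5):
  G = 64 + 5 = 69
  P = 60
  Q = 293 + 6·69 = 707
  X = -19
  E = 46 + 6·707 + 4·(-19) = 4212
Change in E: 4212 − 9848 = -5636

-5636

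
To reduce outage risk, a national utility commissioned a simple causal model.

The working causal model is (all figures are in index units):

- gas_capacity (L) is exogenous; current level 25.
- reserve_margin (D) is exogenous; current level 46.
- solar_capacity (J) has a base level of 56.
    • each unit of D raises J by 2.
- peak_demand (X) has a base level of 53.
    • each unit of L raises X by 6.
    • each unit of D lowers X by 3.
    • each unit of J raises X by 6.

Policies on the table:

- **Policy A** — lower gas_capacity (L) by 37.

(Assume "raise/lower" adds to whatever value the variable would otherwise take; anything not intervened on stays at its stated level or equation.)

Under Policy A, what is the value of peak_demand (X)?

731

Policy A (L − 37):
  L = 25 − 37 = -12
  D = 46
  J = 56 + 2·46 = 148
  X = 53 + 6·(-12) − 3·46 + 6·148 = 731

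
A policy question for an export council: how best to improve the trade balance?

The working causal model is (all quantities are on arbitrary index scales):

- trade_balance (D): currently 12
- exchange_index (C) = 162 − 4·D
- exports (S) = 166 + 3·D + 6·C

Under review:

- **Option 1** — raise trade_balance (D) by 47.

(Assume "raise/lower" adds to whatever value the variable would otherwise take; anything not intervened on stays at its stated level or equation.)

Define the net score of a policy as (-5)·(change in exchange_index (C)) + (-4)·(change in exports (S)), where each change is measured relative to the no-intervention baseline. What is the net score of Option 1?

4888

Baseline:
  D = 12
  C = 162 − 4·12 = 114
  S = 166 + 3·12 + 6·114 = 886
Option 1 (D + 47):
  D = 12 + 47 = 59
  C = 162 − 4·59 = -74
  S = 166 + 3·59 + 6·(-74) = -101
ΔC = -74 − 114 = -188; ΔS = -101 − 886 = -987
Score = (-5)·(-188) + (-4)·(-987) = 4888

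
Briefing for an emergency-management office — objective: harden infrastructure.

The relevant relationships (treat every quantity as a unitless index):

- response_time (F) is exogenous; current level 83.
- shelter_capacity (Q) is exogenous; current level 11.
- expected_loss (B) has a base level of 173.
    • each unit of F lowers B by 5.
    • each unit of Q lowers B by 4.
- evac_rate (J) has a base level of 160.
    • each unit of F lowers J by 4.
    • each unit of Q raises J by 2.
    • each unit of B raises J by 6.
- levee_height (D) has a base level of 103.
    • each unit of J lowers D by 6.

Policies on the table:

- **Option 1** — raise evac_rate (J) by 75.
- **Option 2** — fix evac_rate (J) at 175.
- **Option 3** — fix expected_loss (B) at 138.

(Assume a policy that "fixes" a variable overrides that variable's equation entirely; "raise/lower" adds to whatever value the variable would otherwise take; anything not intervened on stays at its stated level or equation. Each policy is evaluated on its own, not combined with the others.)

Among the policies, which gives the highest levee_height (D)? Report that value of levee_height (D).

Option 1 (J + 75):
  F = 83
  Q = 11
  B = 173 − 5·83 − 4·11 = -286
  J = 160 − 4·83 + 2·11 + 6·(-286) (+75 from intervention) = -1791
  D = 103 − 6·(-1791) = 10849
Option 2 (J := 175):
  F = 83
  Q = 11
  B = 173 − 5·83 − 4·11 = -286
  J = 175
  D = 103 − 6·175 = -947
Option 3 (B := 138):
  F = 83
  Q = 11
  B = 138
  J = 160 − 4·83 + 2·11 + 6·138 = 678
  D = 103 − 6·678 = -3965
Comparing — Option 1: D=10849, Option 2: D=-947, Option 3: D=-3965. Highest is 10849 (Option 1).

10849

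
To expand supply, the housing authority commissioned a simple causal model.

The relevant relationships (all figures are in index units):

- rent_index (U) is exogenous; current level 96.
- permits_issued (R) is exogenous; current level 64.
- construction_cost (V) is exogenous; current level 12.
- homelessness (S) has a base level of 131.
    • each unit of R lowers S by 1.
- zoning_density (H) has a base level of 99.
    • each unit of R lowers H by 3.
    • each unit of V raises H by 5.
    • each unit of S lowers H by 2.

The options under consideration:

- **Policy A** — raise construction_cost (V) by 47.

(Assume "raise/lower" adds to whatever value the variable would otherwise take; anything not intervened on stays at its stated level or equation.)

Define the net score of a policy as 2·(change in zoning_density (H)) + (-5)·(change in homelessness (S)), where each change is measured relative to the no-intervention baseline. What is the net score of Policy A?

470

Baseline:
  R = 64
  V = 12
  S = 131 − 64 = 67
  H = 99 − 3·64 + 5·12 − 2·67 = -167
Policy A (V + 47):
  R = 64
  V = 12 + 47 = 59
  S = 131 − 64 = 67
  H = 99 − 3·64 + 5·59 − 2·67 = 68
ΔH = 68 − (-167) = 235; ΔS = 67 − 67 = 0
Score = 2·235 + (-5)·0 = 470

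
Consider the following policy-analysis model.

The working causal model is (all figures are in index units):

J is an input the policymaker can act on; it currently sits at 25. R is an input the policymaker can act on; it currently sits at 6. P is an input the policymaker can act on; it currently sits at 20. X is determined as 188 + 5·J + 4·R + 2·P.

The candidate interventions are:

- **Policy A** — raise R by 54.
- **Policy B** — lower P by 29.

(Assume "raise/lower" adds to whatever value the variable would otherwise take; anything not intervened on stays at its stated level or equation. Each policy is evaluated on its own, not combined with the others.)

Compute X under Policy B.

319

Policy B (P − 29):
  J = 25
  R = 6
  P = 20 − 29 = -9
  X = 188 + 5·25 + 4·6 + 2·(-9) = 319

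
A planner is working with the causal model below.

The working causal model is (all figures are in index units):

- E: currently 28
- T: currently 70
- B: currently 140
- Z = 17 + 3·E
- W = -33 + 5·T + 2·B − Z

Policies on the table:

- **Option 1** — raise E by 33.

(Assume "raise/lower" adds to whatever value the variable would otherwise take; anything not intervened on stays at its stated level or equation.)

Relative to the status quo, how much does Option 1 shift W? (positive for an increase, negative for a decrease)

Baseline:
  E = 28
  T = 70
  B = 140
  Z = 17 + 3·28 = 101
  W = -33 + 5·70 + 2·140 − 101 = 496
Option 1 (E + 33):
  E = 28 + 33 = 61
  T = 70
  B = 140
  Z = 17 + 3·61 = 200
  W = -33 + 5·70 + 2·140 − 200 = 397
Change in W: 397 − 496 = -99

-99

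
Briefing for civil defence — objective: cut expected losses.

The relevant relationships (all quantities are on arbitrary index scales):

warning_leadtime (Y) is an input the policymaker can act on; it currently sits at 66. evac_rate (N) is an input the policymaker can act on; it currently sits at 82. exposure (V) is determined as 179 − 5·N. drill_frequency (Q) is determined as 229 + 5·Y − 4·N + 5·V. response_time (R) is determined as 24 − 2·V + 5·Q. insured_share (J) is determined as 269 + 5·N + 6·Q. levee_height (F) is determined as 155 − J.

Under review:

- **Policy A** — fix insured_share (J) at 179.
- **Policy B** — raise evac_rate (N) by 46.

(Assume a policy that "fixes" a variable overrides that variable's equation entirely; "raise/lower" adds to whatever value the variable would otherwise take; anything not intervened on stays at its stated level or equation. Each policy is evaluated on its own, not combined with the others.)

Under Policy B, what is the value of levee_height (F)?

Policy B (N + 46):
  Y = 66
  N = 82 + 46 = 128
  V = 179 − 5·128 = -461
  Q = 229 + 5·66 − 4·128 + 5·(-461) = -2258
  J = 269 + 5·128 + 6·(-2258) = -12639
  F = 155 − (-12639) = 12794

12794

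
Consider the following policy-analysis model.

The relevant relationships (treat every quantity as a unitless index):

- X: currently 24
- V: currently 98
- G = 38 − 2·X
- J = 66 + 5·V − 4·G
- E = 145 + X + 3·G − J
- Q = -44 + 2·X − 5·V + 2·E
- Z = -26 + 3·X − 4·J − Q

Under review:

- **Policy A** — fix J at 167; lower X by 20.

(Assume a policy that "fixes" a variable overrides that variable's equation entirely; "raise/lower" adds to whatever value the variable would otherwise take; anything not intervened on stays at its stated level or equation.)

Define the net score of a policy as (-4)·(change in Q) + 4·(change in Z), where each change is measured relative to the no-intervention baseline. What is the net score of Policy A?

Baseline:
  X = 24
  V = 98
  G = 38 − 2·24 = -10
  J = 66 + 5·98 − 4·(-10) = 596
  E = 145 + 24 + 3·(-10) − 596 = -457
  Q = -44 + 2·24 − 5·98 + 2·(-457) = -1400
  Z = -26 + 3·24 − 4·596 − (-1400) = -938
Policy A (J := 167, X − 20):
  X = 24 − 20 = 4
  V = 98
  G = 38 − 2·4 = 30
  J = 167
  E = 145 + 4 + 3·30 − 167 = 72
  Q = -44 + 2·4 − 5·98 + 2·72 = -382
  Z = -26 + 3·4 − 4·167 − (-382) = -300
ΔQ = -382 − (-1400) = 1018; ΔZ = -300 − (-938) = 638
Score = (-4)·1018 + 4·638 = -1520

-1520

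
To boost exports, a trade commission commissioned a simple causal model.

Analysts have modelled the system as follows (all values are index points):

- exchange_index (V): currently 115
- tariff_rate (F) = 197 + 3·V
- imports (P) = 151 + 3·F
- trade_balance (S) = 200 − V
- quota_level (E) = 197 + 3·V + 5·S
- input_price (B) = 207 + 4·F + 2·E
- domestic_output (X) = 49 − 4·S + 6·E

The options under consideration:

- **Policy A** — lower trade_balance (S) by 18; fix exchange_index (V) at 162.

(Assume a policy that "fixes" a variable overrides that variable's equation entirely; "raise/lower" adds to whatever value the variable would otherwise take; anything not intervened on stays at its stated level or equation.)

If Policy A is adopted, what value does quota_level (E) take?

Policy A (S − 18, V := 162):
  V = 162
  S = 200 − 162 (−18 from intervention) = 20
  E = 197 + 3·162 + 5·20 = 783

783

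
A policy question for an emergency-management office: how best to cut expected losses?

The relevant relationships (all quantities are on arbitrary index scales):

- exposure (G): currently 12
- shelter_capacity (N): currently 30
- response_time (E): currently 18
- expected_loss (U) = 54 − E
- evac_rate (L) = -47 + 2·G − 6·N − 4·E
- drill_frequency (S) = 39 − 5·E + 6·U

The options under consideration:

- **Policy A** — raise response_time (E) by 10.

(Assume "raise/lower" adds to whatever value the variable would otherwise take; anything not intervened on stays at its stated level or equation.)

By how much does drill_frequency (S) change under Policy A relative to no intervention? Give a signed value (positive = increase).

Baseline:
  E = 18
  U = 54 − 18 = 36
  S = 39 − 5·18 + 6·36 = 165
Policy A (E + 10):
  E = 18 + 10 = 28
  U = 54 − 28 = 26
  S = 39 − 5·28 + 6·26 = 55
Change in S: 55 − 165 = -110

-110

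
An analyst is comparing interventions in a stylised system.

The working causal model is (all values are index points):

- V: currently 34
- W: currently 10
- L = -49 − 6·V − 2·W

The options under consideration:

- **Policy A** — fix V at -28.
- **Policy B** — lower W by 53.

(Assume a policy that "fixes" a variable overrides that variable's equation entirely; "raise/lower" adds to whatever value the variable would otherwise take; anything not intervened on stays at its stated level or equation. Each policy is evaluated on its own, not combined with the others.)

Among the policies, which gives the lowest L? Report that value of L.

Policy A (V := -28):
  V = -28
  W = 10
  L = -49 − 6·(-28) − 2·10 = 99
Policy B (W − 53):
  V = 34
  W = 10 − 53 = -43
  L = -49 − 6·34 − 2·(-43) = -167
Comparing — Policy A: L=99, Policy B: L=-167. Lowest is -167 (Policy B).

-167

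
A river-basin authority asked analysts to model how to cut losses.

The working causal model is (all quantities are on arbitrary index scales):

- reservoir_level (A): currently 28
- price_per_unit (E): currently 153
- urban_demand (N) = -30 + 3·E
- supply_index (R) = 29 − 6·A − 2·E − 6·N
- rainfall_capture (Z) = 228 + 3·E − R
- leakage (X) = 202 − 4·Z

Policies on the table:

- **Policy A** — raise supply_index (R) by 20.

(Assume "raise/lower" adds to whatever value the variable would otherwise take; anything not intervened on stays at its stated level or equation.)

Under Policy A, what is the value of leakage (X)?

-14542

Policy A (R + 20):
  A = 28
  E = 153
  N = -30 + 3·153 = 429
  R = 29 − 6·28 − 2·153 − 6·429 (+20 from intervention) = -2999
  Z = 228 + 3·153 − (-2999) = 3686
  X = 202 − 4·3686 = -14542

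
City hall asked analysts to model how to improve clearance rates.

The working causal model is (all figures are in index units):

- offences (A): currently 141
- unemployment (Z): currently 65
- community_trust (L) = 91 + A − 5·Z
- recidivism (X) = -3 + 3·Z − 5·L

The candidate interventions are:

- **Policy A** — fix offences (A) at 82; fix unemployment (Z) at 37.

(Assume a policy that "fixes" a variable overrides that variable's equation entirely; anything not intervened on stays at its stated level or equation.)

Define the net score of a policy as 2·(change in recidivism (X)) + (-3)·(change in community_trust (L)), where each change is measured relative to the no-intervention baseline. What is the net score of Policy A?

Baseline:
  A = 141
  Z = 65
  L = 91 + 141 − 5·65 = -93
  X = -3 + 3·65 − 5·(-93) = 657
Policy A (A := 82, Z := 37):
  A = 82
  Z = 37
  L = 91 + 82 − 5·37 = -12
  X = -3 + 3·37 − 5·(-12) = 168
ΔX = 168 − 657 = -489; ΔL = -12 − (-93) = 81
Score = 2·(-489) + (-3)·81 = -1221

-1221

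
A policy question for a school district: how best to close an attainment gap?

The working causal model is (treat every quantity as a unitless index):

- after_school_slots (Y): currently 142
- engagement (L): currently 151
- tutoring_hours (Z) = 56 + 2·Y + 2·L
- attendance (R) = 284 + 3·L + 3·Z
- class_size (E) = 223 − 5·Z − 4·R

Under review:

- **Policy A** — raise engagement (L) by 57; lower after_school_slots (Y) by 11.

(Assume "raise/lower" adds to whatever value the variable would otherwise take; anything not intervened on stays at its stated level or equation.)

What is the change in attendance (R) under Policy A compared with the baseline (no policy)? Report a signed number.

Baseline:
  Y = 142
  L = 151
  Z = 56 + 2·142 + 2·151 = 642
  R = 284 + 3·151 + 3·642 = 2663
Policy A (L + 57, Y − 11):
  Y = 142 − 11 = 131
  L = 151 + 57 = 208
  Z = 56 + 2·131 + 2·208 = 734
  R = 284 + 3·208 + 3·734 = 3110
Change in R: 3110 − 2663 = 447

447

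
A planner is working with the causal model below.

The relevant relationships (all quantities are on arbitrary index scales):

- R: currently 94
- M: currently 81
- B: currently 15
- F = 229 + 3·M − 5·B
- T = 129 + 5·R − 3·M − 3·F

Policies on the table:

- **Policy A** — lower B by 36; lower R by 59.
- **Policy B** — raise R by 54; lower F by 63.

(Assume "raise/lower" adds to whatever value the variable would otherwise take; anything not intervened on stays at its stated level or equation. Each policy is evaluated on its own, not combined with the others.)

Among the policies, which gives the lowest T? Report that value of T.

Policy A (B − 36, R − 59):
  R = 94 − 59 = 35
  M = 81
  B = 15 − 36 = -21
  F = 229 + 3·81 − 5·(-21) = 577
  T = 129 + 5·35 − 3·81 − 3·577 = -1670
Policy B (R + 54, F − 63):
  R = 94 + 54 = 148
  M = 81
  B = 15
  F = 229 + 3·81 − 5·15 (−63 from intervention) = 334
  T = 129 + 5·148 − 3·81 − 3·334 = -376
Comparing — Policy A: T=-1670, Policy B: T=-376. Lowest is -1670 (Policy A).

-1670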